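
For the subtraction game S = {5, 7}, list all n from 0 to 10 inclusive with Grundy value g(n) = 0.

0, 1, 2, 3, 4

Grundy values for subtraction set {5, 7}:
g(0) = mex{} = 0
g(1) = mex{} = 0
g(2) = mex{} = 0
g(3) = mex{} = 0
g(4) = mex{} = 0
g(5) = mex{0} = 1
g(6) = mex{0} = 1
g(7) = mex{0} = 1
g(8) = mex{0} = 1
g(9) = mex{0} = 1
g(10) = mex{0,1} = 2
The P-positions (g = 0) in 0..10 are 0, 1, 2, 3, 4.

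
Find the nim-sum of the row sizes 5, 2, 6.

1

Compute the nim-sum pairwise:
5 ⊕ 2 = 7
7 ⊕ 6 = 1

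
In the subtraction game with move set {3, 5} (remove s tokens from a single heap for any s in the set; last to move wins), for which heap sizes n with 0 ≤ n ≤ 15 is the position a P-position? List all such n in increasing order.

0, 1, 2, 8, 9, 10

Grundy values for subtraction set {3, 5}:
k:     0  1  2  3  4  5  6  7  8  9 10 11 12 13 14 15
g(k):  0  0  0  1  1  1  2  2  0  0  0  1  1  1  2  2
The P-positions (g = 0) in 0..15 are 0, 1, 2, 8, 9, 10.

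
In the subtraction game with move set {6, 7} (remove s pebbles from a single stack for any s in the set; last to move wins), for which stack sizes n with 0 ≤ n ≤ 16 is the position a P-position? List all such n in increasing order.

0, 1, 2, 3, 4, 5, 13, 14, 15, 16

Compute g(0), g(1), … for moves {6, 7}:
k:     0  1  2  3  4  5  6  7  8  9 10 11 12 13 14 15 16
g(k):  0  0  0  0  0  0  1  1  1  1  1  1  2  0  0  0  0
The P-positions (g = 0) in 0..16 are 0, 1, 2, 3, 4, 5, 13, 14, 15, 16.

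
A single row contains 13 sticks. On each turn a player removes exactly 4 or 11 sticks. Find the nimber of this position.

Compute g(0), g(1), … for moves {4, 11}:
k:     0  1  2  3  4  5  6  7  8  9 10 11 12 13
g(k):  0  0  0  0  1  1  1  1  0  0  0  2  1  1
So g(13) = 1.

1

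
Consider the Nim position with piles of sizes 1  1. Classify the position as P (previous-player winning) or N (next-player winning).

P-position

Write each in binary and XOR column by column:
  1  (1)
  1  (1)
  -
  0  (0)
The nim-sum is 0, so this is a P-position: the player to move is in a losing position under optimal play.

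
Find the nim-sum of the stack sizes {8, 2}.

10

Nim-sum: 8 ^ 2 = 10.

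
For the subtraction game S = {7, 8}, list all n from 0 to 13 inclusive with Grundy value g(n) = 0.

Grundy values for subtraction set {7, 8}:
k:     0  1  2  3  4  5  6  7  8  9 10 11 12 13
g(k):  0  0  0  0  0  0  0  1  1  1  1  1  1  1
The P-positions (g = 0) in 0..13 are 0, 1, 2, 3, 4, 5, 6.

0, 1, 2, 3, 4, 5, 6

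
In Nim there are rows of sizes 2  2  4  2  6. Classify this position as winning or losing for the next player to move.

Losing position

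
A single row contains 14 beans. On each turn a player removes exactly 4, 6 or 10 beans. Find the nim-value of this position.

0

Grundy values for subtraction set {4, 6, 10}:
k:     0  1  2  3  4  5  6  7  8  9 10 11 12 13 14
g(k):  0  0  0  0  1  1  1  1  2  2  2  2  3  3  0
So g(14) = 0.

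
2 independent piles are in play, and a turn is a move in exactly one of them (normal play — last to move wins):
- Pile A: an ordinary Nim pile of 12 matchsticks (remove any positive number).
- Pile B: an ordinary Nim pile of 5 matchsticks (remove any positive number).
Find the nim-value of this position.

9

Pile A is a plain Nim pile of size 12, so its Grundy value is 12.
Pile B is a plain Nim pile of size 5, so its Grundy value is 5.
By the Sprague-Grundy theorem, the Grundy value of a sum of independent games is the XOR of the component values.
Combined value = 12 ⊕ 5 = 9.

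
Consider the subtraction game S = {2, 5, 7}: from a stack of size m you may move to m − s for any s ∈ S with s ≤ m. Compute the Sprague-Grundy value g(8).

2

Build the Grundy sequence with g(k) = mex{g(k−s) : s ∈ {2, 5, 7}, s ≤ k}:
g(0) = mex{} = 0
g(1) = mex{} = 0
g(2) = mex{0} = 1
g(3) = mex{0} = 1
g(4) = mex{1} = 0
g(5) = mex{0,1} = 2
g(6) = mex{0} = 1
g(7) = mex{0,1,2} = 3
g(8) = mex{0,1} = 2
So g(8) = 2.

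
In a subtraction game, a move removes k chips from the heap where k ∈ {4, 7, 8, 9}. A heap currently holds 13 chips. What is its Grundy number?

Compute g(0), g(1), … for moves {4, 7, 8, 9}:
k:     0  1  2  3  4  5  6  7  8  9 10 11 12 13
g(k):  0  0  0  0  1  1  1  1  2  2  2  2  3  0
So g(13) = 0.

0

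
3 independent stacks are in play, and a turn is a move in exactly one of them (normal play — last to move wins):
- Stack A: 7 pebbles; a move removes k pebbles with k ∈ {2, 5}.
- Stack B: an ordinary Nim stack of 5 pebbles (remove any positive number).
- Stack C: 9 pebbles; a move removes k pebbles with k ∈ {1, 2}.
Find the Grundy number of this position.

5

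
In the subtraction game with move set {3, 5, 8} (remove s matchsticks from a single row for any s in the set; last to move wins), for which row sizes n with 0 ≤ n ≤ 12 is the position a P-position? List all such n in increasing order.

0, 1, 2, 11, 12

Grundy values for subtraction set {3, 5, 8}:
g(0) = mex{} = 0
g(1) = mex{} = 0
g(2) = mex{} = 0
g(3) = mex{0} = 1
g(4) = mex{0} = 1
g(5) = mex{0} = 1
g(6) = mex{0,1} = 2
g(7) = mex{0,1} = 2
g(8) = mex{0,1} = 2
g(9) = mex{0,1,2} = 3
g(10) = mex{0,1,2} = 3
g(11) = mex{1,2} = 0
g(12) = mex{1,2,3} = 0
The P-positions (g = 0) in 0..12 are 0, 1, 2, 11, 12.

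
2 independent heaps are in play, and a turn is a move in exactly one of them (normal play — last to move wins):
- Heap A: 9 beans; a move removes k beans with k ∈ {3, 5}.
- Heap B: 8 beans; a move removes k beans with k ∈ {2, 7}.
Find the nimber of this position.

2

Build the Grundy sequence for heap A with g(k) = mex{g(k−s) : s ∈ {3, 5}, s ≤ k}:
g(0) = mex{} = 0
g(1) = mex{} = 0
g(2) = mex{} = 0
g(3) = mex{0} = 1
g(4) = mex{0} = 1
g(5) = mex{0} = 1
g(6) = mex{0,1} = 2
g(7) = mex{0,1} = 2
g(8) = mex{1} = 0
g(9) = mex{1,2} = 0
So g(9) = 0.
Build the Grundy sequence for heap B with g(k) = mex{g(k−s) : s ∈ {2, 7}, s ≤ k}:
g(0) = mex{} = 0
g(1) = mex{} = 0
g(2) = mex{0} = 1
g(3) = mex{0} = 1
g(4) = mex{1} = 0
g(5) = mex{1} = 0
g(6) = mex{0} = 1
g(7) = mex{0} = 1
g(8) = mex{0,1} = 2
So g(8) = 2.
By the Sprague-Grundy theorem, the Grundy value of a sum of independent games is the XOR of the component values.
Combined value = 0 XOR 2 = 2.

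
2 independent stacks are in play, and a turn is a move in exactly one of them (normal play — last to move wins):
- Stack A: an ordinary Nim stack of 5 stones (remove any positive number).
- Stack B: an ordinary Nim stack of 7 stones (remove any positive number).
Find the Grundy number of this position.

Stack A is a plain Nim stack of size 5, so its Grundy value is 5.
Stack B is a plain Nim stack of size 7, so its Grundy value is 7.
By the Sprague-Grundy theorem, the Grundy value of a sum of independent games is the XOR of the component values.
Combined value = 5 ⊕ 7 = 2.

2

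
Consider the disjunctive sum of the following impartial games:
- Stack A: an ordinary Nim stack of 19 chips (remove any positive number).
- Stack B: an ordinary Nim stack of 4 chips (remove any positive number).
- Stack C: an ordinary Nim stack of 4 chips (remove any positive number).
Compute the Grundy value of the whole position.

Stack A is a plain Nim stack of size 19, so its Grundy value is 19.
Stack B is a plain Nim stack of size 4, so its Grundy value is 4.
Stack C is a plain Nim stack of size 4, so its Grundy value is 4.
The value of a disjunctive sum is the nim-sum of the parts.
Combined value = 19 ⊕ 4 ⊕ 4 = 19.

19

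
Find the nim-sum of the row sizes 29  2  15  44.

60

In binary:
  011101  (29)
  000010  (2)
  001111  (15)
  101100  (44)
  ------
  111100  (60)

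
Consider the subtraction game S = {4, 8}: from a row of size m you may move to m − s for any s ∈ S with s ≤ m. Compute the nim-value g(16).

1

Grundy values for subtraction set {4, 8}:
k:     0  1  2  3  4  5  6  7  8  9 10 11 12 13 14 15 16
g(k):  0  0  0  0  1  1  1  1  2  2  2  2  0  0  0  0  1
So g(16) = 1.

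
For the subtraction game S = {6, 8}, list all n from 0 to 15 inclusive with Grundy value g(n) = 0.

0, 1, 2, 3, 4, 5, 14, 15

Build the Grundy sequence with g(k) = mex{g(k−s) : s ∈ {6, 8}, s ≤ k}:
k:     0  1  2  3  4  5  6  7  8  9 10 11 12 13 14 15
g(k):  0  0  0  0  0  0  1  1  1  1  1  1  2  2  0  0
The P-positions (g = 0) in 0..15 are 0, 1, 2, 3, 4, 5, 14, 15.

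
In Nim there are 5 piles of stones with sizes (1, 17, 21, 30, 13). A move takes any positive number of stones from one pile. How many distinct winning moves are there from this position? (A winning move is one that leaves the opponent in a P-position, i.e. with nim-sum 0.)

3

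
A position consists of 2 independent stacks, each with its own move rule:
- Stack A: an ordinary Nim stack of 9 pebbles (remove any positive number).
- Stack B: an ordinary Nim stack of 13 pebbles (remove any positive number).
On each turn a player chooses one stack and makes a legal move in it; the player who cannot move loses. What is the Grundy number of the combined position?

Stack A is a plain Nim stack of size 9, so its Grundy value is 9.
Stack B is a plain Nim stack of size 13, so its Grundy value is 13.
The value of a disjunctive sum is the nim-sum of the parts.
Combined value = 9 ⊕ 13 = 4.

4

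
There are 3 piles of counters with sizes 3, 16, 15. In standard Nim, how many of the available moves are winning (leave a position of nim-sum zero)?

1

Compute the nim-sum pairwise:
3 XOR 16 = 19
19 XOR 15 = 28
The overall nim-sum is X = 28. A pile of size p has a winning move iff p XOR X < p (reduce it to p XOR X).
  3: 3 XOR 28 = 31 ≥ 3 — no move.
  16: 16 XOR 28 = 12 < 16 — winning move (to 12).
  15: 15 XOR 28 = 19 ≥ 15 — no move.
That gives 1 winning move.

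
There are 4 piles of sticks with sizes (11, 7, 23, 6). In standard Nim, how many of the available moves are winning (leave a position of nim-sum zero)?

1

Compute the nim-sum pairwise:
11 ^ 7 = 12
12 ^ 23 = 27
27 ^ 6 = 29
The overall nim-sum is X = 29. A pile of size p has a winning move iff p XOR X < p (reduce it to p XOR X).
  11: 11 XOR 29 = 22 ≥ 11 — no move.
  7: 7 XOR 29 = 26 ≥ 7 — no move.
  23: 23 XOR 29 = 10 < 23 — winning move (to 10).
  6: 6 XOR 29 = 27 ≥ 6 — no move.
That gives 1 winning move.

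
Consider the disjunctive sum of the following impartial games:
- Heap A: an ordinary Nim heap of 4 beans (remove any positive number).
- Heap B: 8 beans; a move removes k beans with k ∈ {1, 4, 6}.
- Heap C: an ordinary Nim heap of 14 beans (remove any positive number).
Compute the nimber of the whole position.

11

Heap A is a plain Nim heap of size 4, so its Grundy value is 4.
Build the Grundy sequence for heap B with g(k) = mex{g(k−s) : s ∈ {1, 4, 6}, s ≤ k}:
k:     0  1  2  3  4  5  6  7  8
g(k):  0  1  0  1  2  0  1  0  1
So g(8) = 1.
Heap C is a plain Nim heap of size 14, so its Grundy value is 14.
By the Sprague-Grundy theorem, the Grundy value of a sum of independent games is the XOR of the component values.
Combined value = 4 XOR 1 XOR 14 = 11.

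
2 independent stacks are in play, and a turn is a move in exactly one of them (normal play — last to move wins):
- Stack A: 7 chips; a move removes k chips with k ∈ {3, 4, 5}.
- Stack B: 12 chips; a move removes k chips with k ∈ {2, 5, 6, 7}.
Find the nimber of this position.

Grundy values for stack A (subtraction set {3, 4, 5}):
g(0) = mex{} = 0
g(1) = mex{} = 0
g(2) = mex{} = 0
g(3) = mex{0} = 1
g(4) = mex{0} = 1
g(5) = mex{0} = 1
g(6) = mex{0,1} = 2
g(7) = mex{0,1} = 2
So g(7) = 2.
Grundy values for stack B (subtraction set {2, 5, 6, 7}):
g(0) = mex{} = 0
g(1) = mex{} = 0
g(2) = mex{0} = 1
g(3) = mex{0} = 1
g(4) = mex{1} = 0
g(5) = mex{0,1} = 2
g(6) = mex{0} = 1
g(7) = mex{0,1,2} = 3
g(8) = mex{0,1} = 2
g(9) = mex{0,1,3} = 2
g(10) = mex{0,1,2} = 3
g(11) = mex{0,1,2} = 3
g(12) = mex{1,2,3} = 0
So g(12) = 0.
The value of a disjunctive sum is the nim-sum of the parts.
Combined value = 2 ⊕ 0 = 2.

2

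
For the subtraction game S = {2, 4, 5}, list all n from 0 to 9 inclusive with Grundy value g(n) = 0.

Compute g(0), g(1), … for moves {2, 4, 5}:
g(0) = mex{} = 0
g(1) = mex{} = 0
g(2) = mex{0} = 1
g(3) = mex{0} = 1
g(4) = mex{0,1} = 2
g(5) = mex{0,1} = 2
g(6) = mex{0,1,2} = 3
g(7) = mex{1,2} = 0
g(8) = mex{1,2,3} = 0
g(9) = mex{0,2} = 1
The P-positions (g = 0) in 0..9 are 0, 1, 7, 8.

0, 1, 7, 8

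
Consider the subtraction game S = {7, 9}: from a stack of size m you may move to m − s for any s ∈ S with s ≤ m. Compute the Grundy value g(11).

Grundy values for subtraction set {7, 9}:
k:     0  1  2  3  4  5  6  7  8  9 10 11
g(k):  0  0  0  0  0  0  0  1  1  1  1  1
So g(11) = 1.

1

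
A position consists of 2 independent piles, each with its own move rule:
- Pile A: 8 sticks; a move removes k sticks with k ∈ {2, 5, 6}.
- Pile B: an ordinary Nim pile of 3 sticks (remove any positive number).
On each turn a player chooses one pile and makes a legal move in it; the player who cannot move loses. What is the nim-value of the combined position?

Grundy values for pile A (subtraction set {2, 5, 6}):
k:     0  1  2  3  4  5  6  7  8
g(k):  0  0  1  1  0  2  1  3  0
So g(8) = 0.
Pile B is a plain Nim pile of size 3, so its Grundy value is 3.
The value of a disjunctive sum is the nim-sum of the parts.
Combined value = 0 ⊕ 3 = 3.

3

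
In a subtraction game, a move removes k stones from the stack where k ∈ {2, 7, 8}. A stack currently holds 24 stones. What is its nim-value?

Compute g(0), g(1), … for moves {2, 7, 8}:
k:     0  1  2  3  4  5  6  7  8  9 10 11 12 13 14 15 16 17 18 19 20 21 22 23 24
g(k):  0  0  1  1  0  0  1  1  2  2  0  3  1  2  0  0  1  1  2  0  0  1  1  2  0
So g(24) = 0.

0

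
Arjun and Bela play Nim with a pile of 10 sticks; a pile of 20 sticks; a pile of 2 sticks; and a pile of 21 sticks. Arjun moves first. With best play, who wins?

Arjun wins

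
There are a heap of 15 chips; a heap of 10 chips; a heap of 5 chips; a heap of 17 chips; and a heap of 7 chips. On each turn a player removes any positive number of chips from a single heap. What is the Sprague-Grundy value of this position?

22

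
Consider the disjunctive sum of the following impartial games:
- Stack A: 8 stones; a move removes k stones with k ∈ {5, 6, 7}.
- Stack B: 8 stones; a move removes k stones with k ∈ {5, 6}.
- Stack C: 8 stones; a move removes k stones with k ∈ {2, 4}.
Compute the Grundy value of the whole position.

1

Build the Grundy sequence for stack A with g(k) = mex{g(k−s) : s ∈ {5, 6, 7}, s ≤ k}:
k:     0  1  2  3  4  5  6  7  8
g(k):  0  0  0  0  0  1  1  1  1
So g(8) = 1.
Grundy values for stack B (subtraction set {5, 6}):
g(0) = mex{} = 0
g(1) = mex{} = 0
g(2) = mex{} = 0
g(3) = mex{} = 0
g(4) = mex{} = 0
g(5) = mex{0} = 1
g(6) = mex{0} = 1
g(7) = mex{0} = 1
g(8) = mex{0} = 1
So g(8) = 1.
Grundy values for stack C (subtraction set {2, 4}):
g(0) = mex{} = 0
g(1) = mex{} = 0
g(2) = mex{0} = 1
g(3) = mex{0} = 1
g(4) = mex{0,1} = 2
g(5) = mex{0,1} = 2
g(6) = mex{1,2} = 0
g(7) = mex{1,2} = 0
g(8) = mex{0,2} = 1
So g(8) = 1.
The value of a disjunctive sum is the nim-sum of the parts.
Combined value = 1 XOR 1 XOR 1 = 1.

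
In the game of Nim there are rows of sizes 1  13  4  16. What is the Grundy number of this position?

24

Nim-sum: 1 ⊕ 13 ⊕ 4 ⊕ 16 = 24.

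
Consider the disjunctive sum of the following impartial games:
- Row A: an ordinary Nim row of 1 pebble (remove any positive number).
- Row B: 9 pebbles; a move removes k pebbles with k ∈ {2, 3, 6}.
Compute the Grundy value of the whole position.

1

Row A is a plain Nim row of size 1, so its Grundy value is 1.
For row B, compute g(0), g(1), … with moves {2, 3, 6}:
g(0) = mex{} = 0
g(1) = mex{} = 0
g(2) = mex{0} = 1
g(3) = mex{0} = 1
g(4) = mex{0,1} = 2
g(5) = mex{1} = 0
g(6) = mex{0,1,2} = 3
g(7) = mex{0,2} = 1
g(8) = mex{0,1,3} = 2
g(9) = mex{1,3} = 0
So g(9) = 0.
The value of a disjunctive sum is the nim-sum of the parts.
Combined value = 1 ⊕ 0 = 1.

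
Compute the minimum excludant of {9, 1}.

0

0 is not in the set, so the mex is 0.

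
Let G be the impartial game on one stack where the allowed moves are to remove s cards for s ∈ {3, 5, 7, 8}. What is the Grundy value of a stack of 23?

0

Grundy values for subtraction set {3, 5, 7, 8}:
k:     0  1  2  3  4  5  6  7  8  9 10 11 12 13 14 15 16 17 18 19 20 21 22 23
g(k):  0  0  0  1  1  1  2  2  2  3  3  0  0  0  1  1  1  2  2  2  3  3  0  0
So g(23) = 0.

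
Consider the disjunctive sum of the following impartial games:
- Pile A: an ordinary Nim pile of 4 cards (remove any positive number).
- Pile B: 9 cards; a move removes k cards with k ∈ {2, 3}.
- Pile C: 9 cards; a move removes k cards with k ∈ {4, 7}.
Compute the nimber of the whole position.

Pile A is a plain Nim pile of size 4, so its Grundy value is 4.
Grundy values for pile B (subtraction set {2, 3}):
g(0) = mex{} = 0
g(1) = mex{} = 0
g(2) = mex{0} = 1
g(3) = mex{0} = 1
g(4) = mex{0,1} = 2
g(5) = mex{1} = 0
g(6) = mex{1,2} = 0
g(7) = mex{0,2} = 1
g(8) = mex{0} = 1
g(9) = mex{0,1} = 2
So g(9) = 2.
Grundy values for pile C (subtraction set {4, 7}):
g(0) = mex{} = 0
g(1) = mex{} = 0
g(2) = mex{} = 0
g(3) = mex{} = 0
g(4) = mex{0} = 1
g(5) = mex{0} = 1
g(6) = mex{0} = 1
g(7) = mex{0} = 1
g(8) = mex{0,1} = 2
g(9) = mex{0,1} = 2
So g(9) = 2.
By the Sprague-Grundy theorem, the Grundy value of a sum of independent games is the XOR of the component values.
Combined value = 4 ⊕ 2 ⊕ 2 = 4.

4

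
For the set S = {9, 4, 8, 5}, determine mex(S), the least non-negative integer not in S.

0

0 is not in the set, so the mex is 0.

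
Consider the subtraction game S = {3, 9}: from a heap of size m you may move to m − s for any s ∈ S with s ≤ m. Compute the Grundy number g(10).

Build the Grundy sequence with g(k) = mex{g(k−s) : s ∈ {3, 9}, s ≤ k}:
k:     0  1  2  3  4  5  6  7  8  9 10
g(k):  0  0  0  1  1  1  0  0  0  1  1
So g(10) = 1.

1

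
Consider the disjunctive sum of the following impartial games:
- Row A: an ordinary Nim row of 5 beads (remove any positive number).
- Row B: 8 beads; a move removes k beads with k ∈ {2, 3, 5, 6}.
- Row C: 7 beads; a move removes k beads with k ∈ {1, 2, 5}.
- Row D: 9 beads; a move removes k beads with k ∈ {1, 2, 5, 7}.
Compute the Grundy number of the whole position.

4

Row A is a plain Nim row of size 5, so its Grundy value is 5.
Build the Grundy sequence for row B with g(k) = mex{g(k−s) : s ∈ {2, 3, 5, 6}, s ≤ k}:
g(0) = mex{} = 0
g(1) = mex{} = 0
g(2) = mex{0} = 1
g(3) = mex{0} = 1
g(4) = mex{0,1} = 2
g(5) = mex{0,1} = 2
g(6) = mex{0,1,2} = 3
g(7) = mex{0,1,2} = 3
g(8) = mex{1,2,3} = 0
So g(8) = 0.
Grundy values for row C (subtraction set {1, 2, 5}):
g(0) = mex{} = 0
g(1) = mex{0} = 1
g(2) = mex{0,1} = 2
g(3) = mex{1,2} = 0
g(4) = mex{0,2} = 1
g(5) = mex{0,1} = 2
g(6) = mex{1,2} = 0
g(7) = mex{0,2} = 1
So g(7) = 1.
Grundy values for row D (subtraction set {1, 2, 5, 7}):
k:     0  1  2  3  4  5  6  7  8  9
g(k):  0  1  2  0  1  2  0  1  2  0
So g(9) = 0.
The value of a disjunctive sum is the nim-sum of the parts.
Combined value = 5 XOR 0 XOR 1 XOR 0 = 4.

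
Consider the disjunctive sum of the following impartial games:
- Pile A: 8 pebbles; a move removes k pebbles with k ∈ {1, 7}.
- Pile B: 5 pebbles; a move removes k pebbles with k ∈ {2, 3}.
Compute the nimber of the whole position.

0

Build the Grundy sequence for pile A with g(k) = mex{g(k−s) : s ∈ {1, 7}, s ≤ k}:
g(0) = mex{} = 0
g(1) = mex{0} = 1
g(2) = mex{1} = 0
g(3) = mex{0} = 1
g(4) = mex{1} = 0
g(5) = mex{0} = 1
g(6) = mex{1} = 0
g(7) = mex{0} = 1
g(8) = mex{1} = 0
So g(8) = 0.
Grundy values for pile B (subtraction set {2, 3}):
k:     0  1  2  3  4  5
g(k):  0  0  1  1  2  0
So g(5) = 0.
The value of a disjunctive sum is the nim-sum of the parts.
Combined value = 0 ⊕ 0 = 0.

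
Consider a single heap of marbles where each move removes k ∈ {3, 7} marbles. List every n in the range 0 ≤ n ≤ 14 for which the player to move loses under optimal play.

0, 1, 2, 6, 10, 11, 12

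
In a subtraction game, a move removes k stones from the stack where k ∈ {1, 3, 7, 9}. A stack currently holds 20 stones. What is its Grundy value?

0

Grundy values for subtraction set {1, 3, 7, 9}:
k:     0  1  2  3  4  5  6  7  8  9 10 11 12 13 14 15 16 17 18 19 20
g(k):  0  1  0  1  0  1  0  1  0  1  0  1  0  1  0  1  0  1  0  1  0
So g(20) = 0.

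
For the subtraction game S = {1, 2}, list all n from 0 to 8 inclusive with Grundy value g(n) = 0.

0, 3, 6

Grundy values for subtraction set {1, 2}:
g(0) = mex{} = 0
g(1) = mex{0} = 1
g(2) = mex{0,1} = 2
g(3) = mex{1,2} = 0
g(4) = mex{0,2} = 1
g(5) = mex{0,1} = 2
g(6) = mex{1,2} = 0
g(7) = mex{0,2} = 1
g(8) = mex{0,1} = 2
The P-positions (g = 0) in 0..8 are 0, 3, 6.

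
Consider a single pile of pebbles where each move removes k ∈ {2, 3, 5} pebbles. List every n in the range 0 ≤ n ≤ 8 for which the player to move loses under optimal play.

0, 1, 7, 8

Build the Grundy sequence with g(k) = mex{g(k−s) : s ∈ {2, 3, 5}, s ≤ k}:
g(0) = mex{} = 0
g(1) = mex{} = 0
g(2) = mex{0} = 1
g(3) = mex{0} = 1
g(4) = mex{0,1} = 2
g(5) = mex{0,1} = 2
g(6) = mex{0,1,2} = 3
g(7) = mex{1,2} = 0
g(8) = mex{1,2,3} = 0
The P-positions (g = 0) in 0..8 are 0, 1, 7, 8.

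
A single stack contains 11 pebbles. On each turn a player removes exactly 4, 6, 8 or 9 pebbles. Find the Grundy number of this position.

2

Build the Grundy sequence with g(k) = mex{g(k−s) : s ∈ {4, 6, 8, 9}, s ≤ k}:
k:     0  1  2  3  4  5  6  7  8  9 10 11
g(k):  0  0  0  0  1  1  1  1  2  2  2  2
So g(11) = 2.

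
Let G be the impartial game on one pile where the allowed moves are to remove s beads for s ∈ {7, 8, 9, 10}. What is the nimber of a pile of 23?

0

Build the Grundy sequence with g(k) = mex{g(k−s) : s ∈ {7, 8, 9, 10}, s ≤ k}:
k:     0  1  2  3  4  5  6  7  8  9 10 11 12 13 14 15 16 17 18 19 20 21 22 23
g(k):  0  0  0  0  0  0  0  1  1  1  1  1  1  1  2  2  2  0  0  0  0  0  0  0
So g(23) = 0.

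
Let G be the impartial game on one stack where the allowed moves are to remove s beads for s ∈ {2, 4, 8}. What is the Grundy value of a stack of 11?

Build the Grundy sequence with g(k) = mex{g(k−s) : s ∈ {2, 4, 8}, s ≤ k}:
k:     0  1  2  3  4  5  6  7  8  9 10 11
g(k):  0  0  1  1  2  2  0  0  1  1  2  2
So g(11) = 2.

2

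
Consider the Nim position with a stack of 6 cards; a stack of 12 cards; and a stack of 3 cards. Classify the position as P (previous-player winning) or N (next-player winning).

N-position

Compute the nim-sum pairwise:
6 ^ 12 = 10
10 ^ 3 = 9
The nim-sum is 9 ≠ 0, so this is an N-position: the player to move can win.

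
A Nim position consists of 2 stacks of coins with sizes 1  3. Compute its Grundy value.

Bitwise XOR of the heap sizes:
  01  (1)
  11  (3)
  --
  10  (2)

2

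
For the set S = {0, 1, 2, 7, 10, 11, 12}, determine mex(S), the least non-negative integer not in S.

3

The values 0, 1, 2 are all present; 3 is the first non-negative integer missing from the set.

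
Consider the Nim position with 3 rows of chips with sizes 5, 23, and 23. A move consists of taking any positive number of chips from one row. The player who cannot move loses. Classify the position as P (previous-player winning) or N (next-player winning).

Nim-sum: 5 XOR 23 XOR 23 = 5.
The nim-sum is 5 ≠ 0, so this is an N-position: the player to move can win.

N-position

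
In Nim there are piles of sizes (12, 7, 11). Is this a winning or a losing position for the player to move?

Nim-sum: 12 ⊕ 7 ⊕ 11 = 0.
The nim-sum is 0, so this is a P-position: the player to move is in a losing position under optimal play.

Losing position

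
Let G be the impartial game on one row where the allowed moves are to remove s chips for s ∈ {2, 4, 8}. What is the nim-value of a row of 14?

1

Compute g(0), g(1), … for moves {2, 4, 8}:
k:     0  1  2  3  4  5  6  7  8  9 10 11 12 13 14
g(k):  0  0  1  1  2  2  0  0  1  1  2  2  0  0  1
So g(14) = 1.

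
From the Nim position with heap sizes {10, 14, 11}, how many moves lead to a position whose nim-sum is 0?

3

Nim-sum: 10 ^ 14 ^ 11 = 15.
The overall nim-sum is X = 15. A heap of size p has a winning move iff p XOR X < p (reduce it to p XOR X).
  10: 10 XOR 15 = 5 < 10 — winning move (to 5).
  14: 14 XOR 15 = 1 < 14 — winning move (to 1).
  11: 11 XOR 15 = 4 < 11 — winning move (to 4).
That gives 3 winning moves.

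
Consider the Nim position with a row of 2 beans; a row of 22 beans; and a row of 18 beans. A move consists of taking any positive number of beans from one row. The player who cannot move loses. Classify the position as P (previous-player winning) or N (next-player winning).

Nim-sum: 2 ^ 22 ^ 18 = 6.
The nim-sum is 6 ≠ 0, so this is an N-position: the player to move can win.

N-position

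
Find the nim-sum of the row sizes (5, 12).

9

In binary:
  0101  (5)
  1100  (12)
  ----
  1001  (9)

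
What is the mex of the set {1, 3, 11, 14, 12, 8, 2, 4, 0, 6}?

The values 0, 1, 2, 3, 4 are all present; 5 is the first non-negative integer missing from the set.

5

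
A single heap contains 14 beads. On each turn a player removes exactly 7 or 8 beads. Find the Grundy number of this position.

2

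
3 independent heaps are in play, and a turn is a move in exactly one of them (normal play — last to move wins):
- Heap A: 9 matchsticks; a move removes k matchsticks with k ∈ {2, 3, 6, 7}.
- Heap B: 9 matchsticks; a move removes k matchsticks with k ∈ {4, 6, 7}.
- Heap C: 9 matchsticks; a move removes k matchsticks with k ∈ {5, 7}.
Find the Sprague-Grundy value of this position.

Build the Grundy sequence for heap A with g(k) = mex{g(k−s) : s ∈ {2, 3, 6, 7}, s ≤ k}:
k:     0  1  2  3  4  5  6  7  8  9
g(k):  0  0  1  1  2  0  3  1  2  0
So g(9) = 0.
Grundy values for heap B (subtraction set {4, 6, 7}):
k:     0  1  2  3  4  5  6  7  8  9
g(k):  0  0  0  0  1  1  1  1  2  2
So g(9) = 2.
For heap C, compute g(0), g(1), … with moves {5, 7}:
g(0) = mex{} = 0
g(1) = mex{} = 0
g(2) = mex{} = 0
g(3) = mex{} = 0
g(4) = mex{} = 0
g(5) = mex{0} = 1
g(6) = mex{0} = 1
g(7) = mex{0} = 1
g(8) = mex{0} = 1
g(9) = mex{0} = 1
So g(9) = 1.
By the Sprague-Grundy theorem, the Grundy value of a sum of independent games is the XOR of the component values.
Combined value = 0 ⊕ 2 ⊕ 1 = 3.

3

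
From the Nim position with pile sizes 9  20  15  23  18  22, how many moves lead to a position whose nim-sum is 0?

3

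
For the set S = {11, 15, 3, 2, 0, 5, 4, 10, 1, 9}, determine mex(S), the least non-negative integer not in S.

The values 0, 1, 2, 3, 4, 5 are all present; 6 is the first non-negative integer missing from the set.

6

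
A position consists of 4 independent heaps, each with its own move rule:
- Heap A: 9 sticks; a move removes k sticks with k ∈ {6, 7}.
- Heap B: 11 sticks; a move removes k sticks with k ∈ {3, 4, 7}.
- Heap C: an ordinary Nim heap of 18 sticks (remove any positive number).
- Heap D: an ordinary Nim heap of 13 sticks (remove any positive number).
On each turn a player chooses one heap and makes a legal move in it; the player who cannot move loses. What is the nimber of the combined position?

30

For heap A, compute g(0), g(1), … with moves {6, 7}:
g(0) = mex{} = 0
g(1) = mex{} = 0
g(2) = mex{} = 0
g(3) = mex{} = 0
g(4) = mex{} = 0
g(5) = mex{} = 0
g(6) = mex{0} = 1
g(7) = mex{0} = 1
g(8) = mex{0} = 1
g(9) = mex{0} = 1
So g(9) = 1.
For heap B, compute g(0), g(1), … with moves {3, 4, 7}:
k:     0  1  2  3  4  5  6  7  8  9 10 11
g(k):  0  0  0  1  1  1  2  2  2  3  0  0
So g(11) = 0.
Heap C is a plain Nim heap of size 18, so its Grundy value is 18.
Heap D is a plain Nim heap of size 13, so its Grundy value is 13.
The value of a disjunctive sum is the nim-sum of the parts.
Combined value = 1 XOR 0 XOR 18 XOR 13 = 30.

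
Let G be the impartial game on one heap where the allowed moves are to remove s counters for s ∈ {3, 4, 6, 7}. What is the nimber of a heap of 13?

Grundy values for subtraction set {3, 4, 6, 7}:
k:     0  1  2  3  4  5  6  7  8  9 10 11 12 13
g(k):  0  0  0  1  1  1  2  2  2  3  0  0  0  1
So g(13) = 1.

1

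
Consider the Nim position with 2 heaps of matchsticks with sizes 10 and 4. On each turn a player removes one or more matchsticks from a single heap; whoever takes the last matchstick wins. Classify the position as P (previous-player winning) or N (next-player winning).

N-position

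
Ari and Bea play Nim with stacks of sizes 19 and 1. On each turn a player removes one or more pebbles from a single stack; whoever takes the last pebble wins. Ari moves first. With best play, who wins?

Ari wins

Nim-sum: 19 ⊕ 1 = 18.
The nim-sum is 18 ≠ 0, so this is an N-position: the player to move can win; Ari has a winning move.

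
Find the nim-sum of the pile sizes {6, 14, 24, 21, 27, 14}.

In binary:
  00110  (6)
  01110  (14)
  11000  (24)
  10101  (21)
  11011  (27)
  01110  (14)
  -----
  10000  (16)

16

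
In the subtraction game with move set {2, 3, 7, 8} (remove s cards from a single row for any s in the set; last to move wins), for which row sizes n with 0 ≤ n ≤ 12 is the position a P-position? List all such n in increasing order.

0, 1, 5, 6, 10, 11

Compute g(0), g(1), … for moves {2, 3, 7, 8}:
g(0) = mex{} = 0
g(1) = mex{} = 0
g(2) = mex{0} = 1
g(3) = mex{0} = 1
g(4) = mex{0,1} = 2
g(5) = mex{1} = 0
g(6) = mex{1,2} = 0
g(7) = mex{0,2} = 1
g(8) = mex{0} = 1
g(9) = mex{0,1} = 2
g(10) = mex{1} = 0
g(11) = mex{1,2} = 0
g(12) = mex{0,2} = 1
The P-positions (g = 0) in 0..12 are 0, 1, 5, 6, 10, 11.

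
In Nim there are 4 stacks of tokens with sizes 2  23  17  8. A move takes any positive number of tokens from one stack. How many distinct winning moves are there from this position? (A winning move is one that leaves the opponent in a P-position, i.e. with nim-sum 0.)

1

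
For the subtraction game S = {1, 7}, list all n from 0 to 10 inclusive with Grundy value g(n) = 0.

0, 2, 4, 6, 8, 10

Build the Grundy sequence with g(k) = mex{g(k−s) : s ∈ {1, 7}, s ≤ k}:
k:     0  1  2  3  4  5  6  7  8  9 10
g(k):  0  1  0  1  0  1  0  1  0  1  0
The P-positions (g = 0) in 0..10 are 0, 2, 4, 6, 8, 10.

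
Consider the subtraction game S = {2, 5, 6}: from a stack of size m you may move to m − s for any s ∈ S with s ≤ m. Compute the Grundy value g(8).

0

Compute g(0), g(1), … for moves {2, 5, 6}:
k:     0  1  2  3  4  5  6  7  8
g(k):  0  0  1  1  0  2  1  3  0
So g(8) = 0.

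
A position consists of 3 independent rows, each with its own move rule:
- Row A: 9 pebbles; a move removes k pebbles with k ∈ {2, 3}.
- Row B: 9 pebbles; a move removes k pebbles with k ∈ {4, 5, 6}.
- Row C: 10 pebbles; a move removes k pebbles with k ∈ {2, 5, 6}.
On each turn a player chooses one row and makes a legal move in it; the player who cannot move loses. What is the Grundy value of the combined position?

Grundy values for row A (subtraction set {2, 3}):
k:     0  1  2  3  4  5  6  7  8  9
g(k):  0  0  1  1  2  0  0  1  1  2
So g(9) = 2.
For row B, compute g(0), g(1), … with moves {4, 5, 6}:
k:     0  1  2  3  4  5  6  7  8  9
g(k):  0  0  0  0  1  1  1  1  2  2
So g(9) = 2.
Build the Grundy sequence for row C with g(k) = mex{g(k−s) : s ∈ {2, 5, 6}, s ≤ k}:
k:     0  1  2  3  4  5  6  7  8  9 10
g(k):  0  0  1  1  0  2  1  3  0  2  1
So g(10) = 1.
By the Sprague-Grundy theorem, the Grundy value of a sum of independent games is the XOR of the component values.
Combined value = 2 ⊕ 2 ⊕ 1 = 1.

1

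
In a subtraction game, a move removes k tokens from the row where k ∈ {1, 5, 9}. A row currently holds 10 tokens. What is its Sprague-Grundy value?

Build the Grundy sequence with g(k) = mex{g(k−s) : s ∈ {1, 5, 9}, s ≤ k}:
g(0) = mex{} = 0
g(1) = mex{0} = 1
g(2) = mex{1} = 0
g(3) = mex{0} = 1
g(4) = mex{1} = 0
g(5) = mex{0} = 1
g(6) = mex{1} = 0
g(7) = mex{0} = 1
g(8) = mex{1} = 0
g(9) = mex{0} = 1
g(10) = mex{1} = 0
So g(10) = 0.

0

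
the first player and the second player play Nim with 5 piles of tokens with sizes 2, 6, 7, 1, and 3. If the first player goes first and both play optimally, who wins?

Write each in binary and XOR column by column:
  010  (2)
  110  (6)
  111  (7)
  001  (1)
  011  (3)
  ---
  001  (1)
The nim-sum is 1 ≠ 0, so this is an N-position: the player to move can win; the first player has a winning move.

the first player wins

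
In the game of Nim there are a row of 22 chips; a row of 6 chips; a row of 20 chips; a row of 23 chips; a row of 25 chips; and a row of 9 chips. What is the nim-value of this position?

Compute the nim-sum pairwise:
22 ⊕ 6 = 16
16 ⊕ 20 = 4
4 ⊕ 23 = 19
19 ⊕ 25 = 10
10 ⊕ 9 = 3

3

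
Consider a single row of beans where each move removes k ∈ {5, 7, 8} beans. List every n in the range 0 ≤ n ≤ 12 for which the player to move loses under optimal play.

0, 1, 2, 3, 4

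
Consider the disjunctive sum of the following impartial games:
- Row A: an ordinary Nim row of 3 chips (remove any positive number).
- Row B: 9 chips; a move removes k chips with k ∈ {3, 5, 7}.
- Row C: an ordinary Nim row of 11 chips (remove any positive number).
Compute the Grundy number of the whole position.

Row A is a plain Nim row of size 3, so its Grundy value is 3.
For row B, compute g(0), g(1), … with moves {3, 5, 7}:
g(0) = mex{} = 0
g(1) = mex{} = 0
g(2) = mex{} = 0
g(3) = mex{0} = 1
g(4) = mex{0} = 1
g(5) = mex{0} = 1
g(6) = mex{0,1} = 2
g(7) = mex{0,1} = 2
g(8) = mex{0,1} = 2
g(9) = mex{0,1,2} = 3
So g(9) = 3.
Row C is a plain Nim row of size 11, so its Grundy value is 11.
By the Sprague-Grundy theorem, the Grundy value of a sum of independent games is the XOR of the component values.
Combined value = 3 ⊕ 3 ⊕ 11 = 11.

11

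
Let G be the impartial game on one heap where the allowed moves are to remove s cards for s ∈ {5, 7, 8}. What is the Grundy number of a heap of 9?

1

Build the Grundy sequence with g(k) = mex{g(k−s) : s ∈ {5, 7, 8}, s ≤ k}:
k:     0  1  2  3  4  5  6  7  8  9
g(k):  0  0  0  0  0  1  1  1  1  1
So g(9) = 1.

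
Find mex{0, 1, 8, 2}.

The values 0, 1, 2 are all present; 3 is the first non-negative integer missing from the set.

3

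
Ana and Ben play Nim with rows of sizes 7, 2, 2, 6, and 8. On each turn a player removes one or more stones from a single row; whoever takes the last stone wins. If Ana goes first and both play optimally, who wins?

Ana wins

Nim-sum: 7 ⊕ 2 ⊕ 2 ⊕ 6 ⊕ 8 = 9.
The nim-sum is 9 ≠ 0, so this is an N-position: the player to move can win; Ana has a winning move.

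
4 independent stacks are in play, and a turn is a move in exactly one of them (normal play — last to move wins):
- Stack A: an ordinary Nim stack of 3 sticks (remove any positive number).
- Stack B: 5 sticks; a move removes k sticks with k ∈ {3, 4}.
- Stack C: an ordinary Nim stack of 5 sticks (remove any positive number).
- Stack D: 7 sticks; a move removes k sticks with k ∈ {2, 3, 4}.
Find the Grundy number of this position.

Stack A is a plain Nim stack of size 3, so its Grundy value is 3.
Build the Grundy sequence for stack B with g(k) = mex{g(k−s) : s ∈ {3, 4}, s ≤ k}:
g(0) = mex{} = 0
g(1) = mex{} = 0
g(2) = mex{} = 0
g(3) = mex{0} = 1
g(4) = mex{0} = 1
g(5) = mex{0} = 1
So g(5) = 1.
Stack C is a plain Nim stack of size 5, so its Grundy value is 5.
Grundy values for stack D (subtraction set {2, 3, 4}):
k:     0  1  2  3  4  5  6  7
g(k):  0  0  1  1  2  2  0  0
So g(7) = 0.
The value of a disjunctive sum is the nim-sum of the parts.
Combined value = 3 XOR 1 XOR 5 XOR 0 = 7.

7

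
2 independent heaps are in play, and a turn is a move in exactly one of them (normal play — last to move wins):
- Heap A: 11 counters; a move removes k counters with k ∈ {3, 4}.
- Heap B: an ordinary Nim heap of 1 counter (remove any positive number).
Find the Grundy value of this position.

For heap A, compute g(0), g(1), … with moves {3, 4}:
k:     0  1  2  3  4  5  6  7  8  9 10 11
g(k):  0  0  0  1  1  1  2  0  0  0  1  1
So g(11) = 1.
Heap B is a plain Nim heap of size 1, so its Grundy value is 1.
The value of a disjunctive sum is the nim-sum of the parts.
Combined value = 1 XOR 1 = 0.

0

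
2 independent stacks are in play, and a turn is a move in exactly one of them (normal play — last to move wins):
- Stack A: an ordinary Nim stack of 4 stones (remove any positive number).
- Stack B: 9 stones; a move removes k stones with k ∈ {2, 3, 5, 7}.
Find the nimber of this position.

Stack A is a plain Nim stack of size 4, so its Grundy value is 4.
Build the Grundy sequence for stack B with g(k) = mex{g(k−s) : s ∈ {2, 3, 5, 7}, s ≤ k}:
k:     0  1  2  3  4  5  6  7  8  9
g(k):  0  0  1  1  2  2  3  3  4  0
So g(9) = 0.
The value of a disjunctive sum is the nim-sum of the parts.
Combined value = 4 ⊕ 0 = 4.

4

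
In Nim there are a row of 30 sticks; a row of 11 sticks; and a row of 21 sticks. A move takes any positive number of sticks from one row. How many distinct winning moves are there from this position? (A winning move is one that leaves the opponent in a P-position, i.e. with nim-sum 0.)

Bitwise XOR of the heap sizes:
  11110  (30)
  01011  (11)
  10101  (21)
  -----
  00000  (0)
The nim-sum is already 0, so every move leaves a nonzero nim-sum — there are no winning moves.

0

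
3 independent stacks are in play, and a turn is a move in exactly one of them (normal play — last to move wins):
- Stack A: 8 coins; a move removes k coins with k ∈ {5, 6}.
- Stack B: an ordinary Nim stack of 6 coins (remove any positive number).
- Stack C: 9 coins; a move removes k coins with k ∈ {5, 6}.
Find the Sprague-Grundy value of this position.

Build the Grundy sequence for stack A with g(k) = mex{g(k−s) : s ∈ {5, 6}, s ≤ k}:
k:     0  1  2  3  4  5  6  7  8
g(k):  0  0  0  0  0  1  1  1  1
So g(8) = 1.
Stack B is a plain Nim stack of size 6, so its Grundy value is 6.
Build the Grundy sequence for stack C with g(k) = mex{g(k−s) : s ∈ {5, 6}, s ≤ k}:
k:     0  1  2  3  4  5  6  7  8  9
g(k):  0  0  0  0  0  1  1  1  1  1
So g(9) = 1.
By the Sprague-Grundy theorem, the Grundy value of a sum of independent games is the XOR of the component values.
Combined value = 1 ⊕ 6 ⊕ 1 = 6.

6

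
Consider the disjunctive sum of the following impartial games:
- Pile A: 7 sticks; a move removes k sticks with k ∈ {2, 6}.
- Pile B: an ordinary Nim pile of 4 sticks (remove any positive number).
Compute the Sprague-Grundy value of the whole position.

5

Grundy values for pile A (subtraction set {2, 6}):
k:     0  1  2  3  4  5  6  7
g(k):  0  0  1  1  0  0  1  1
So g(7) = 1.
Pile B is a plain Nim pile of size 4, so its Grundy value is 4.
The value of a disjunctive sum is the nim-sum of the parts.
Combined value = 1 ⊕ 4 = 5.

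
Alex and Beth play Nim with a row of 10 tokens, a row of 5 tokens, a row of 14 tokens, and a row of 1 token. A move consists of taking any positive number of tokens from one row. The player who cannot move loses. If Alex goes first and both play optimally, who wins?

Nim-sum: 10 ⊕ 5 ⊕ 14 ⊕ 1 = 0.
The nim-sum is 0, so this is a P-position: the player to move is in a losing position under optimal play; Alex is about to move from it and so loses — Beth wins.

Beth wins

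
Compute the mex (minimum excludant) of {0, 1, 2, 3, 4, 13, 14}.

The values 0, 1, 2, 3, 4 are all present; 5 is the first non-negative integer missing from the set.

5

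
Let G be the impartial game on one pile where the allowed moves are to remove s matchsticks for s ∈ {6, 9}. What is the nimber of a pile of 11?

1

Build the Grundy sequence with g(k) = mex{g(k−s) : s ∈ {6, 9}, s ≤ k}:
k:     0  1  2  3  4  5  6  7  8  9 10 11
g(k):  0  0  0  0  0  0  1  1  1  1  1  1
So g(11) = 1.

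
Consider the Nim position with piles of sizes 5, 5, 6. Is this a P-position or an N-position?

N-position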